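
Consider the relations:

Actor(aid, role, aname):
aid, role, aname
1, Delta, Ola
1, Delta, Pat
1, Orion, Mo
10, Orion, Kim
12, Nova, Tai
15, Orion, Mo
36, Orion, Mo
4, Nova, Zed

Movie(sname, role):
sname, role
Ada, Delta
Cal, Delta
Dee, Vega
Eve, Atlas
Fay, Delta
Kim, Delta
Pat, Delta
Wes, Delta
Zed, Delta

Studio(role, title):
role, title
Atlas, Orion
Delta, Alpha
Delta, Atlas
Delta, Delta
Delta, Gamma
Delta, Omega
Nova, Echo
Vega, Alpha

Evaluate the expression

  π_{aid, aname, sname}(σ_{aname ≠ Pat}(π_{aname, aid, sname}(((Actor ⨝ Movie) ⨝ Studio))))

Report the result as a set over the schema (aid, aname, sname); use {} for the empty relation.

Natural join on role: {(1, Delta, Ola, Ada), (1, Delta, Ola, Cal), (1, Delta, Ola, Fay), (1, Delta, Ola, Kim), (1, Delta, Ola, Pat), (1, Delta, Ola, Wes), (1, Delta, Ola, Zed), (1, Delta, Pat, Ada), (1, Delta, Pat, Cal), (1, Delta, Pat, Fay), (1, Delta, Pat, Kim), (1, Delta, Pat, Pat), (1, Delta, Pat, Wes), (1, Delta, Pat, Zed)}
Natural join on role: {(1, Delta, Ola, Ada, Alpha), (1, Delta, Ola, Ada, Atlas), (1, Delta, Ola, Ada, Delta), (1, Delta, Ola, Ada, Gamma), (1, Delta, Ola, Ada, Omega), (1, Delta, Ola, Cal, Alpha), (1, Delta, Ola, Cal, Atlas), (1, Delta, Ola, Cal, Delta), (1, Delta, Ola, Cal, Gamma), (1, Delta, Ola, Cal, Omega), (1, Delta, Ola, Fay, Alpha), (1, Delta, Ola, Fay, Atlas), (1, Delta, Ola, Fay, Delta), (1, Delta, Ola, Fay, Gamma), (1, Delta, Ola, Fay, Omega), (1, Delta, Ola, Kim, Alpha), (1, Delta, Ola, Kim, Atlas), (1, Delta, Ola, Kim, Delta), (1, Delta, Ola, Kim, Gamma), (1, Delta, Ola, Kim, Omega), (1, Delta, Ola, Pat, Alpha), (1, Delta, Ola, Pat, Atlas), (1, Delta, Ola, Pat, Delta), (1, Delta, Ola, Pat, Gamma), (1, Delta, Ola, Pat, Omega), (1, Delta, Ola, Wes, Alpha), (1, Delta, Ola, Wes, Atlas), (1, Delta, Ola, Wes, Delta), (1, Delta, Ola, Wes, Gamma), (1, Delta, Ola, Wes, Omega), (1, Delta, Ola, Zed, Alpha), (1, Delta, Ola, Zed, Atlas), (1, Delta, Ola, Zed, Delta), (1, Delta, Ola, Zed, Gamma), (1, Delta, Ola, Zed, Omega), (1, Delta, Pat, Ada, Alpha), (1, Delta, Pat, Ada, Atlas), (1, Delta, Pat, Ada, Delta), (1, Delta, Pat, Ada, Gamma), (1, Delta, Pat, Ada, Omega), (1, Delta, Pat, Cal, Alpha), (1, Delta, Pat, Cal, Atlas), (1, Delta, Pat, Cal, Delta), (1, Delta, Pat, Cal, Gamma), (1, Delta, Pat, Cal, Omega), (1, Delta, Pat, Fay, Alpha), (1, Delta, Pat, Fay, Atlas), (1, Delta, Pat, Fay, Delta), (1, Delta, Pat, Fay, Gamma), (1, Delta, Pat, Fay, Omega), (1, Delta, Pat, Kim, Alpha), (1, Delta, Pat, Kim, Atlas), (1, Delta, Pat, Kim, Delta), (1, Delta, Pat, Kim, Gamma), (1, Delta, Pat, Kim, Omega), (1, Delta, Pat, Pat, Alpha), (1, Delta, Pat, Pat, Atlas), (1, Delta, Pat, Pat, Delta), (1, Delta, Pat, Pat, Gamma), (1, Delta, Pat, Pat, Omega), (1, Delta, Pat, Wes, Alpha), (1, Delta, Pat, Wes, Atlas), (1, Delta, Pat, Wes, Delta), (1, Delta, Pat, Wes, Gamma), (1, Delta, Pat, Wes, Omega), (1, Delta, Pat, Zed, Alpha), (1, Delta, Pat, Zed, Atlas), (1, Delta, Pat, Zed, Delta), (1, Delta, Pat, Zed, Gamma), (1, Delta, Pat, Zed, Omega)}
Keep only column(s) aname, aid, sname (56 duplicate(s) eliminated): {(Ola, 1, Ada), (Ola, 1, Cal), (Ola, 1, Fay), (Ola, 1, Kim), (Ola, 1, Pat), (Ola, 1, Wes), (Ola, 1, Zed), (Pat, 1, Ada), (Pat, 1, Cal), (Pat, 1, Fay), (Pat, 1, Kim), (Pat, 1, Pat), (Pat, 1, Wes), (Pat, 1, Zed)}
σ[aname ≠ Pat]: keep tuples satisfying aname ≠ Pat → {(Ola, 1, Ada), (Ola, 1, Cal), (Ola, 1, Fay), (Ola, 1, Kim), (Ola, 1, Pat), (Ola, 1, Wes), (Ola, 1, Zed)}
Keep only column(s) aid, aname, sname: {(1, Ola, Ada), (1, Ola, Cal), (1, Ola, Fay), (1, Ola, Kim), (1, Ola, Pat), (1, Ola, Wes), (1, Ola, Zed)}

{(1, Ola, Ada), (1, Ola, Cal), (1, Ola, Fay), (1, Ola, Kim), (1, Ola, Pat), (1, Ola, Wes), (1, Ola, Zed)}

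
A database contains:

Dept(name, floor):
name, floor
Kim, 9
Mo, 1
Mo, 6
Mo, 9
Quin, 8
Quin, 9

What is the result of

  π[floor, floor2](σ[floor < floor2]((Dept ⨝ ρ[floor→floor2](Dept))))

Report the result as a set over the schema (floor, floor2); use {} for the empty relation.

ρ[floor→floor2]: schema becomes (name, floor2); tuples unchanged.
Natural join on name: {(Kim, 9, 9), (Mo, 1, 1), (Mo, 1, 6), (Mo, 1, 9), (Mo, 6, 1), (Mo, 6, 6), (Mo, 6, 9), (Mo, 9, 1), (Mo, 9, 6), (Mo, 9, 9), (Quin, 8, 8), (Quin, 8, 9), (Quin, 9, 8), (Quin, 9, 9)}
Filtering on floor < floor2 leaves {(Mo, 1, 6), (Mo, 1, 9), (Mo, 6, 9), (Quin, 8, 9)}.
π[floor, floor2]: project onto (floor, floor2) → {(1, 6), (1, 9), (6, 9), (8, 9)}

{(1, 6), (1, 9), (6, 9), (8, 9)}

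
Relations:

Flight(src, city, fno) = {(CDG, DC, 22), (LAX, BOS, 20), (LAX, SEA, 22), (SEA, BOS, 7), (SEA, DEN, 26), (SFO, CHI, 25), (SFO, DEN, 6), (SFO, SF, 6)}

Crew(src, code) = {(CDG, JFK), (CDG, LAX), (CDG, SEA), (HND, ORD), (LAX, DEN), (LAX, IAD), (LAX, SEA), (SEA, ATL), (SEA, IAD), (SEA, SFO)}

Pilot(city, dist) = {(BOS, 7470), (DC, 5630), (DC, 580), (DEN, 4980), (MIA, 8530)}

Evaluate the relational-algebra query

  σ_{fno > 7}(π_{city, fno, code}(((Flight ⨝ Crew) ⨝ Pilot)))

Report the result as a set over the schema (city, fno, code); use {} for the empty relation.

{(BOS, 20, DEN), (BOS, 20, IAD), (BOS, 20, SEA), (DC, 22, JFK), (DC, 22, LAX), (DC, 22, SEA), (DEN, 26, ATL), (DEN, 26, IAD), (DEN, 26, SFO)}

Joining Flight and Crew on src yields {(CDG, DC, 22, JFK), (CDG, DC, 22, LAX), (CDG, DC, 22, SEA), (LAX, BOS, 20, DEN), (LAX, BOS, 20, IAD), (LAX, BOS, 20, SEA), (LAX, SEA, 22, DEN), (LAX, SEA, 22, IAD), (LAX, SEA, 22, SEA), (SEA, BOS, 7, ATL), (SEA, BOS, 7, IAD), (SEA, BOS, 7, SFO), (SEA, DEN, 26, ATL), (SEA, DEN, 26, IAD), (SEA, DEN, 26, SFO)}.
Joining (Flight ⨝ Crew) and Pilot on city yields {(CDG, DC, 22, JFK, 5630), (CDG, DC, 22, JFK, 580), (CDG, DC, 22, LAX, 5630), (CDG, DC, 22, LAX, 580), (CDG, DC, 22, SEA, 5630), (CDG, DC, 22, SEA, 580), (LAX, BOS, 20, DEN, 7470), (LAX, BOS, 20, IAD, 7470), (LAX, BOS, 20, SEA, 7470), (SEA, BOS, 7, ATL, 7470), (SEA, BOS, 7, IAD, 7470), (SEA, BOS, 7, SFO, 7470), (SEA, DEN, 26, ATL, 4980), (SEA, DEN, 26, IAD, 4980), (SEA, DEN, 26, SFO, 4980)}.
π[city, fno, code]: project onto (city, fno, code) (3 duplicate(s) eliminated) → {(BOS, 20, DEN), (BOS, 20, IAD), (BOS, 20, SEA), (BOS, 7, ATL), (BOS, 7, IAD), (BOS, 7, SFO), (DC, 22, JFK), (DC, 22, LAX), (DC, 22, SEA), (DEN, 26, ATL), (DEN, 26, IAD), (DEN, 26, SFO)}
σ[fno > 7]: keep tuples satisfying fno > 7 → {(BOS, 20, DEN), (BOS, 20, IAD), (BOS, 20, SEA), (DC, 22, JFK), (DC, 22, LAX), (DC, 22, SEA), (DEN, 26, ATL), (DEN, 26, IAD), (DEN, 26, SFO)}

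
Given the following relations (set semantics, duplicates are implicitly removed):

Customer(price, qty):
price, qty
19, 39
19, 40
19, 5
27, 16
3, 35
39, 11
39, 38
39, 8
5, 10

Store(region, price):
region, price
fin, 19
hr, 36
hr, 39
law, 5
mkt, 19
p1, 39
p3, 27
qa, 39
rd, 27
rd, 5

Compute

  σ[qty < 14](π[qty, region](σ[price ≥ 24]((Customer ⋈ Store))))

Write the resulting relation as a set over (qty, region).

Joining Customer and Store on price yields {(19, 39, fin), (19, 39, mkt), (19, 40, fin), (19, 40, mkt), (19, 5, fin), (19, 5, mkt), (27, 16, p3), (27, 16, rd), (39, 11, hr), (39, 11, p1), (39, 11, qa), (39, 38, hr), (39, 38, p1), (39, 38, qa), (39, 8, hr), (39, 8, p1), (39, 8, qa), (5, 10, law), (5, 10, rd)}.
Apply σ_{price ≥ 24}; surviving tuples: {(27, 16, p3), (27, 16, rd), (39, 11, hr), (39, 11, p1), (39, 11, qa), (39, 38, hr), (39, 38, p1), (39, 38, qa), (39, 8, hr), (39, 8, p1), (39, 8, qa)}
π[qty, region]: project onto (qty, region) → {(11, hr), (11, p1), (11, qa), (16, p3), (16, rd), (38, hr), (38, p1), (38, qa), (8, hr), (8, p1), (8, qa)}
Apply σ_{qty < 14}; surviving tuples: {(11, hr), (11, p1), (11, qa), (8, hr), (8, p1), (8, qa)}

{(11, hr), (11, p1), (11, qa), (8, hr), (8, p1), (8, qa)}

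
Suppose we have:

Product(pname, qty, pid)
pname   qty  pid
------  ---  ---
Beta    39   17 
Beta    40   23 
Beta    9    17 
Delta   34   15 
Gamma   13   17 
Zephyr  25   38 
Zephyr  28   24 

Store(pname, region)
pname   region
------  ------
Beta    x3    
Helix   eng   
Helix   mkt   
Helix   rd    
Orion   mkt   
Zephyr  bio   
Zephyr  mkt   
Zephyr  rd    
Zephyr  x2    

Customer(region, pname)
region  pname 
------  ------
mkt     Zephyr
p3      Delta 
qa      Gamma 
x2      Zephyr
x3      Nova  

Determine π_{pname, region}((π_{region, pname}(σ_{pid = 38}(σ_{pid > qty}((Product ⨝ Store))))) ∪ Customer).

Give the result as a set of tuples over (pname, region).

{(Delta, p3), (Gamma, qa), (Nova, x3), (Zephyr, bio), (Zephyr, mkt), (Zephyr, rd), (Zephyr, x2)}

Joining Product and Store on pname yields {(Beta, 39, 17, x3), (Beta, 40, 23, x3), (Beta, 9, 17, x3), (Zephyr, 25, 38, bio), (Zephyr, 25, 38, mkt), (Zephyr, 25, 38, rd), (Zephyr, 25, 38, x2), (Zephyr, 28, 24, bio), (Zephyr, 28, 24, mkt), (Zephyr, 28, 24, rd), (Zephyr, 28, 24, x2)}.
Apply σ_{pid > qty}; surviving tuples: {(Beta, 9, 17, x3), (Zephyr, 25, 38, bio), (Zephyr, 25, 38, mkt), (Zephyr, 25, 38, rd), (Zephyr, 25, 38, x2)}
Apply σ_{pid = 38}; surviving tuples: {(Zephyr, 25, 38, bio), (Zephyr, 25, 38, mkt), (Zephyr, 25, 38, rd), (Zephyr, 25, 38, x2)}
π_{region, pname} gives {(bio, Zephyr), (mkt, Zephyr), (rd, Zephyr), (x2, Zephyr)}.
Union: {(bio, Zephyr), (mkt, Zephyr), (rd, Zephyr), (x2, Zephyr)} with {(mkt, Zephyr), (p3, Delta), (qa, Gamma), (x2, Zephyr), (x3, Nova)} → {(bio, Zephyr), (mkt, Zephyr), (p3, Delta), (qa, Gamma), (rd, Zephyr), (x2, Zephyr), (x3, Nova)}
π_{pname, region} gives {(Delta, p3), (Gamma, qa), (Nova, x3), (Zephyr, bio), (Zephyr, mkt), (Zephyr, rd), (Zephyr, x2)}.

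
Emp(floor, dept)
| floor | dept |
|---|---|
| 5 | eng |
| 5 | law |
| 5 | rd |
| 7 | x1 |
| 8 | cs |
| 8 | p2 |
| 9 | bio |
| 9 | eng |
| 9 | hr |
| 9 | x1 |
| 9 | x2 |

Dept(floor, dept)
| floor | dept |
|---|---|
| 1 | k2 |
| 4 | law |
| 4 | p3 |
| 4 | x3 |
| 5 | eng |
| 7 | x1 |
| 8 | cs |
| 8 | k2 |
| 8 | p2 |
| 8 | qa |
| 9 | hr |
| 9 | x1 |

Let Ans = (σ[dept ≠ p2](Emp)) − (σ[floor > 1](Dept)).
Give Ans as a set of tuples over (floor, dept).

{(5, law), (5, rd), (9, bio), (9, eng), (9, x2)}

Filtering on dept ≠ p2 leaves {(5, eng), (5, law), (5, rd), (7, x1), (8, cs), (9, bio), (9, eng), (9, hr), (9, x1), (9, x2)}.
Filtering on floor > 1 leaves {(4, law), (4, p3), (4, x3), (5, eng), (7, x1), (8, cs), (8, k2), (8, p2), (8, qa), (9, hr), (9, x1)}.
Set difference of the two operands is {(5, law), (5, rd), (9, bio), (9, eng), (9, x2)}.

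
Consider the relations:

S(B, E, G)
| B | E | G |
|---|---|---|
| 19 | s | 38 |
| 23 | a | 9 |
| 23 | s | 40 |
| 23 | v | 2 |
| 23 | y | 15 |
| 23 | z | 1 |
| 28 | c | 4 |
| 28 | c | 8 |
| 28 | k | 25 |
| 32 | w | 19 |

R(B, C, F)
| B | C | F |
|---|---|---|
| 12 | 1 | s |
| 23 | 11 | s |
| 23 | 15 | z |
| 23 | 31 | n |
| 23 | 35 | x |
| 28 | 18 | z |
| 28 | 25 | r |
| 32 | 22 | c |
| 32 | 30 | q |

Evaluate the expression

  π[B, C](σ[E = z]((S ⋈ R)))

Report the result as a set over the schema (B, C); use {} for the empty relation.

{(23, 11), (23, 15), (23, 31), (23, 35)}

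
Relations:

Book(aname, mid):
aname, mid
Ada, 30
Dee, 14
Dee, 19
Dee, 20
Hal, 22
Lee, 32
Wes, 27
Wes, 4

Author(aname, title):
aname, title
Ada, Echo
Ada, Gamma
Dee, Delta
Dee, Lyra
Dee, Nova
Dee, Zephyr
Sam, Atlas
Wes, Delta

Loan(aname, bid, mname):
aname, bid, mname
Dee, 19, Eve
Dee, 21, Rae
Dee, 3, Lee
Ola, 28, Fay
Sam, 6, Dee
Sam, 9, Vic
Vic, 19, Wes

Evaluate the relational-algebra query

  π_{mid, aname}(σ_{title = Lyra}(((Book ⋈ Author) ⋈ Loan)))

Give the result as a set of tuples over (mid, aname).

Book ⋈ Author (natural join on aname): {(Ada, 30, Echo), (Ada, 30, Gamma), (Dee, 14, Delta), (Dee, 14, Lyra), (Dee, 14, Nova), (Dee, 14, Zephyr), (Dee, 19, Delta), (Dee, 19, Lyra), (Dee, 19, Nova), (Dee, 19, Zephyr), (Dee, 20, Delta), (Dee, 20, Lyra), (Dee, 20, Nova), (Dee, 20, Zephyr), (Wes, 27, Delta), (Wes, 4, Delta)}
(Book ⋈ Author) ⋈ Loan (natural join on aname): {(Dee, 14, Delta, 19, Eve), (Dee, 14, Delta, 21, Rae), (Dee, 14, Delta, 3, Lee), (Dee, 14, Lyra, 19, Eve), (Dee, 14, Lyra, 21, Rae), (Dee, 14, Lyra, 3, Lee), (Dee, 14, Nova, 19, Eve), (Dee, 14, Nova, 21, Rae), (Dee, 14, Nova, 3, Lee), (Dee, 14, Zephyr, 19, Eve), (Dee, 14, Zephyr, 21, Rae), (Dee, 14, Zephyr, 3, Lee), (Dee, 19, Delta, 19, Eve), (Dee, 19, Delta, 21, Rae), (Dee, 19, Delta, 3, Lee), (Dee, 19, Lyra, 19, Eve), (Dee, 19, Lyra, 21, Rae), (Dee, 19, Lyra, 3, Lee), (Dee, 19, Nova, 19, Eve), (Dee, 19, Nova, 21, Rae), (Dee, 19, Nova, 3, Lee), (Dee, 19, Zephyr, 19, Eve), (Dee, 19, Zephyr, 21, Rae), (Dee, 19, Zephyr, 3, Lee), (Dee, 20, Delta, 19, Eve), (Dee, 20, Delta, 21, Rae), (Dee, 20, Delta, 3, Lee), (Dee, 20, Lyra, 19, Eve), (Dee, 20, Lyra, 21, Rae), (Dee, 20, Lyra, 3, Lee), (Dee, 20, Nova, 19, Eve), (Dee, 20, Nova, 21, Rae), (Dee, 20, Nova, 3, Lee), (Dee, 20, Zephyr, 19, Eve), (Dee, 20, Zephyr, 21, Rae), (Dee, 20, Zephyr, 3, Lee)}
Apply σ_{title = Lyra}; surviving tuples: {(Dee, 14, Lyra, 19, Eve), (Dee, 14, Lyra, 21, Rae), (Dee, 14, Lyra, 3, Lee), (Dee, 19, Lyra, 19, Eve), (Dee, 19, Lyra, 21, Rae), (Dee, 19, Lyra, 3, Lee), (Dee, 20, Lyra, 19, Eve), (Dee, 20, Lyra, 21, Rae), (Dee, 20, Lyra, 3, Lee)}
Projecting to mid, aname (6 duplicate(s) eliminated): {(14, Dee), (19, Dee), (20, Dee)}

{(14, Dee), (19, Dee), (20, Dee)}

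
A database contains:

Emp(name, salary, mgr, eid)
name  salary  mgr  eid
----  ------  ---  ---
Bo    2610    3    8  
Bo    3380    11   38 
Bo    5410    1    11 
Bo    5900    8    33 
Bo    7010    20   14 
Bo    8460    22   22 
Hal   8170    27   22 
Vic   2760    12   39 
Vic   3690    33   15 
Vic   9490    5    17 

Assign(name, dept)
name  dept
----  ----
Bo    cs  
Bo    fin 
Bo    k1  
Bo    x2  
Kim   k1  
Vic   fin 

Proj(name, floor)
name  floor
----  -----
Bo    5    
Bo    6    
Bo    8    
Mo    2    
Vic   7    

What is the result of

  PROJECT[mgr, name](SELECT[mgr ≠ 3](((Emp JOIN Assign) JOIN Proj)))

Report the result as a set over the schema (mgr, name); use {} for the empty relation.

{(1, Bo), (11, Bo), (12, Vic), (20, Bo), (22, Bo), (33, Vic), (5, Vic), (8, Bo)}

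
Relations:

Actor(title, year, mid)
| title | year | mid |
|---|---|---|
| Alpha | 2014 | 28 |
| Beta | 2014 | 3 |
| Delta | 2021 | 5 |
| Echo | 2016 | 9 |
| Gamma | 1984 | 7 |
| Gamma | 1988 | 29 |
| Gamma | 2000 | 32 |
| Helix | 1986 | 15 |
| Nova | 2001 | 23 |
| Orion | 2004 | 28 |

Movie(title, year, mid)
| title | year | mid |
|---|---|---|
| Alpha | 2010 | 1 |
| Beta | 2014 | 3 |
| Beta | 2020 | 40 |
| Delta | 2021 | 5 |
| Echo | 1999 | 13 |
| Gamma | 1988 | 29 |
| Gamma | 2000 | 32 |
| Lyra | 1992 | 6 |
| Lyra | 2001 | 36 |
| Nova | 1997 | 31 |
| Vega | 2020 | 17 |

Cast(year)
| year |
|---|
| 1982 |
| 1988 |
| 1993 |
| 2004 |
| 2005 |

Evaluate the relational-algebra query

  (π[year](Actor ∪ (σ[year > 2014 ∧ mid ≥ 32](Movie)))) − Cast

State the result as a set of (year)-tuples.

Apply σ_{year > 2014 ∧ mid ≥ 32}; surviving tuples: {(Beta, 2020, 40)}
Set union of the two operands is {(Alpha, 2014, 28), (Beta, 2014, 3), (Beta, 2020, 40), (Delta, 2021, 5), (Echo, 2016, 9), (Gamma, 1984, 7), (Gamma, 1988, 29), (Gamma, 2000, 32), (Helix, 1986, 15), (Nova, 2001, 23), (Orion, 2004, 28)}.
Projecting to year (1 duplicate(s) eliminated): {1984, 1986, 1988, 2000, 2001, 2004, 2014, 2016, 2020, 2021}
Set difference of the two operands is {1984, 1986, 2000, 2001, 2014, 2016, 2020, 2021}.

{1984, 1986, 2000, 2001, 2014, 2016, 2020, 2021}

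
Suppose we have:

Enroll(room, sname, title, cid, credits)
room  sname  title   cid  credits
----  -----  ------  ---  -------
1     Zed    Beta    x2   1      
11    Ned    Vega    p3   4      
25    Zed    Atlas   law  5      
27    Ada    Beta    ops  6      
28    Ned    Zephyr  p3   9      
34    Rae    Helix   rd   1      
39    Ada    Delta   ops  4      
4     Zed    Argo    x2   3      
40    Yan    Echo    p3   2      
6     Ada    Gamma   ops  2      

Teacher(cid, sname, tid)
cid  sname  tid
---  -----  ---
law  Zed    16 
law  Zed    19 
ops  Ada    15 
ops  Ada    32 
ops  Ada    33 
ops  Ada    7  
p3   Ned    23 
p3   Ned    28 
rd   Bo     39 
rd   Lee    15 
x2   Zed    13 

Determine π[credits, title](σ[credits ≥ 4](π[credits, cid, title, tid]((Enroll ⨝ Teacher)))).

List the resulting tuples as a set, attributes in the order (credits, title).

{(4, Delta), (4, Vega), (5, Atlas), (6, Beta), (9, Zephyr)}

Enroll ⋈ Teacher (natural join on sname, cid): {(1, Zed, Beta, x2, 1, 13), (11, Ned, Vega, p3, 4, 23), (11, Ned, Vega, p3, 4, 28), (25, Zed, Atlas, law, 5, 16), (25, Zed, Atlas, law, 5, 19), (27, Ada, Beta, ops, 6, 15), (27, Ada, Beta, ops, 6, 32), (27, Ada, Beta, ops, 6, 33), (27, Ada, Beta, ops, 6, 7), (28, Ned, Zephyr, p3, 9, 23), (28, Ned, Zephyr, p3, 9, 28), (39, Ada, Delta, ops, 4, 15), (39, Ada, Delta, ops, 4, 32), (39, Ada, Delta, ops, 4, 33), (39, Ada, Delta, ops, 4, 7), (4, Zed, Argo, x2, 3, 13), (6, Ada, Gamma, ops, 2, 15), (6, Ada, Gamma, ops, 2, 32), (6, Ada, Gamma, ops, 2, 33), (6, Ada, Gamma, ops, 2, 7)}
π_{credits, cid, title, tid} gives {(1, x2, Beta, 13), (2, ops, Gamma, 15), (2, ops, Gamma, 32), (2, ops, Gamma, 33), (2, ops, Gamma, 7), (3, x2, Argo, 13), (4, ops, Delta, 15), (4, ops, Delta, 32), (4, ops, Delta, 33), (4, ops, Delta, 7), (4, p3, Vega, 23), (4, p3, Vega, 28), (5, law, Atlas, 16), (5, law, Atlas, 19), (6, ops, Beta, 15), (6, ops, Beta, 32), (6, ops, Beta, 33), (6, ops, Beta, 7), (9, p3, Zephyr, 23), (9, p3, Zephyr, 28)}.
σ[credits ≥ 4]: keep tuples satisfying credits ≥ 4 → {(4, ops, Delta, 15), (4, ops, Delta, 32), (4, ops, Delta, 33), (4, ops, Delta, 7), (4, p3, Vega, 23), (4, p3, Vega, 28), (5, law, Atlas, 16), (5, law, Atlas, 19), (6, ops, Beta, 15), (6, ops, Beta, 32), (6, ops, Beta, 33), (6, ops, Beta, 7), (9, p3, Zephyr, 23), (9, p3, Zephyr, 28)}
π_{credits, title} gives {(4, Delta), (4, Vega), (5, Atlas), (6, Beta), (9, Zephyr)} (9 duplicate(s) eliminated).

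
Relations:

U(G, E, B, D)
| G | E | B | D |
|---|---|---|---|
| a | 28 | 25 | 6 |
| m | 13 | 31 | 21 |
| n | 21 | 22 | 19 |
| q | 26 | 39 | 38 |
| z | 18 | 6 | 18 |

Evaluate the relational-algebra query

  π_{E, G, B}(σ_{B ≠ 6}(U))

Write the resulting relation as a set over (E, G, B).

{(13, m, 31), (21, n, 22), (26, q, 39), (28, a, 25)}

σ[B ≠ 6]: keep tuples satisfying B ≠ 6 → {(a, 28, 25, 6), (m, 13, 31, 21), (n, 21, 22, 19), (q, 26, 39, 38)}
Projecting to E, G, B: {(13, m, 31), (21, n, 22), (26, q, 39), (28, a, 25)}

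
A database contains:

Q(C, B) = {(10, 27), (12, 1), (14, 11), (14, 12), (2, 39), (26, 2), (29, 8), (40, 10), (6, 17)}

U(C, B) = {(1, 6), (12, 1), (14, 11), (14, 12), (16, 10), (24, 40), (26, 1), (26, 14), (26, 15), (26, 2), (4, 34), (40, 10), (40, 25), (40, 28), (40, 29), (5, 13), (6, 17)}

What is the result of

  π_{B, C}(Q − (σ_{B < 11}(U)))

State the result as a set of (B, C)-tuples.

{(11, 14), (12, 14), (17, 6), (27, 10), (39, 2), (8, 29)}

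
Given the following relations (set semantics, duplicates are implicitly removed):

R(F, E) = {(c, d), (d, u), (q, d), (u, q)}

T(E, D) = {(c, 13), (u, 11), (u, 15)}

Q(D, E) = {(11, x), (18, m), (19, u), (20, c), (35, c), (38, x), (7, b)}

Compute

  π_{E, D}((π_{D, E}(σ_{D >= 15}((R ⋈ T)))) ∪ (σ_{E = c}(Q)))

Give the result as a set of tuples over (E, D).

{(c, 20), (c, 35), (u, 15)}

Joining R and T on E yields {(d, u, 11), (d, u, 15)}.
Selection D >= 15: {(d, u, 15)}
Projecting to D, E: {(15, u)}
Selection E = c: {(20, c), (35, c)}
Union: {(15, u)} with {(20, c), (35, c)} → {(15, u), (20, c), (35, c)}
Projecting to E, D: {(c, 20), (c, 35), (u, 15)}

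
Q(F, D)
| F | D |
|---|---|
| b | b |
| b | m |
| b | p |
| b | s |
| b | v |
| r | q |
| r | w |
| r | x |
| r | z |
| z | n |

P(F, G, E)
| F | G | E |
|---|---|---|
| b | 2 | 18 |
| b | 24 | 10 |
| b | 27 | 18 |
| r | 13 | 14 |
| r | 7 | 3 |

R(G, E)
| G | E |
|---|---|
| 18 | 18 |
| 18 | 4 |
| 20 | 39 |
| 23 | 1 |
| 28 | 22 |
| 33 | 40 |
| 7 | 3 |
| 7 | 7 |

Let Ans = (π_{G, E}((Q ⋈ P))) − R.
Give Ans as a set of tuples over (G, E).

Natural join on F: {(b, b, 2, 18), (b, b, 24, 10), (b, b, 27, 18), (b, m, 2, 18), (b, m, 24, 10), (b, m, 27, 18), (b, p, 2, 18), (b, p, 24, 10), (b, p, 27, 18), (b, s, 2, 18), (b, s, 24, 10), (b, s, 27, 18), (b, v, 2, 18), (b, v, 24, 10), (b, v, 27, 18), (r, q, 13, 14), (r, q, 7, 3), (r, w, 13, 14), (r, w, 7, 3), (r, x, 13, 14), (r, x, 7, 3), (r, z, 13, 14), (r, z, 7, 3)}
Projecting to G, E (18 duplicate(s) eliminated): {(13, 14), (2, 18), (24, 10), (27, 18), (7, 3)}
Set difference of the two operands is {(13, 14), (2, 18), (24, 10), (27, 18)}.

{(13, 14), (2, 18), (24, 10), (27, 18)}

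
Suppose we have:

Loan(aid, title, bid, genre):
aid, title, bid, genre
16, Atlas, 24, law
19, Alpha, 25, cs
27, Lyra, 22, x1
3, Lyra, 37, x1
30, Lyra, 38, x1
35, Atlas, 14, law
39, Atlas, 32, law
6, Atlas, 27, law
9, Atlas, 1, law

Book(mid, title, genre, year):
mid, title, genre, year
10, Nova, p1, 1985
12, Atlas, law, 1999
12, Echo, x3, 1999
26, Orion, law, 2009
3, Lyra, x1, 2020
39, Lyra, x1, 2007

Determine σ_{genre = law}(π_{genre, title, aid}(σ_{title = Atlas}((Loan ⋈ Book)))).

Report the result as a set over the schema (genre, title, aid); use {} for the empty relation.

Joining Loan and Book on title, genre yields {(16, Atlas, 24, law, 12, 1999), (27, Lyra, 22, x1, 3, 2020), (27, Lyra, 22, x1, 39, 2007), (3, Lyra, 37, x1, 3, 2020), (3, Lyra, 37, x1, 39, 2007), (30, Lyra, 38, x1, 3, 2020), (30, Lyra, 38, x1, 39, 2007), (35, Atlas, 14, law, 12, 1999), (39, Atlas, 32, law, 12, 1999), (6, Atlas, 27, law, 12, 1999), (9, Atlas, 1, law, 12, 1999)}.
Selection title = Atlas: {(16, Atlas, 24, law, 12, 1999), (35, Atlas, 14, law, 12, 1999), (39, Atlas, 32, law, 12, 1999), (6, Atlas, 27, law, 12, 1999), (9, Atlas, 1, law, 12, 1999)}
Projecting to genre, title, aid: {(law, Atlas, 16), (law, Atlas, 35), (law, Atlas, 39), (law, Atlas, 6), (law, Atlas, 9)}
Selection genre = law: {(law, Atlas, 16), (law, Atlas, 35), (law, Atlas, 39), (law, Atlas, 6), (law, Atlas, 9)}

{(law, Atlas, 16), (law, Atlas, 35), (law, Atlas, 39), (law, Atlas, 6), (law, Atlas, 9)}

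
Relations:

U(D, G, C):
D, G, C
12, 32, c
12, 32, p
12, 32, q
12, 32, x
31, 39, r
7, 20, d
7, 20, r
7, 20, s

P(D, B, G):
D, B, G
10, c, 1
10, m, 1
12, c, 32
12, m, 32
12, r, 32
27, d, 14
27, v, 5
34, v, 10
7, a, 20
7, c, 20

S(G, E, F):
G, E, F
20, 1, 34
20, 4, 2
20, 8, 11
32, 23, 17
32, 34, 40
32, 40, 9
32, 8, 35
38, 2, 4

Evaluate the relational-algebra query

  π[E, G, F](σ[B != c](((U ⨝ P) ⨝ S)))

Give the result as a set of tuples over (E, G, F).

Natural join on D, G: {(12, 32, c, c), (12, 32, c, m), (12, 32, c, r), (12, 32, p, c), (12, 32, p, m), (12, 32, p, r), (12, 32, q, c), (12, 32, q, m), (12, 32, q, r), (12, 32, x, c), (12, 32, x, m), (12, 32, x, r), (7, 20, d, a), (7, 20, d, c), (7, 20, r, a), (7, 20, r, c), (7, 20, s, a), (7, 20, s, c)}
Natural join on G: {(12, 32, c, c, 23, 17), (12, 32, c, c, 34, 40), (12, 32, c, c, 40, 9), (12, 32, c, c, 8, 35), (12, 32, c, m, 23, 17), (12, 32, c, m, 34, 40), (12, 32, c, m, 40, 9), (12, 32, c, m, 8, 35), (12, 32, c, r, 23, 17), (12, 32, c, r, 34, 40), (12, 32, c, r, 40, 9), (12, 32, c, r, 8, 35), (12, 32, p, c, 23, 17), (12, 32, p, c, 34, 40), (12, 32, p, c, 40, 9), (12, 32, p, c, 8, 35), (12, 32, p, m, 23, 17), (12, 32, p, m, 34, 40), (12, 32, p, m, 40, 9), (12, 32, p, m, 8, 35), (12, 32, p, r, 23, 17), (12, 32, p, r, 34, 40), (12, 32, p, r, 40, 9), (12, 32, p, r, 8, 35), (12, 32, q, c, 23, 17), (12, 32, q, c, 34, 40), (12, 32, q, c, 40, 9), (12, 32, q, c, 8, 35), (12, 32, q, m, 23, 17), (12, 32, q, m, 34, 40), (12, 32, q, m, 40, 9), (12, 32, q, m, 8, 35), (12, 32, q, r, 23, 17), (12, 32, q, r, 34, 40), (12, 32, q, r, 40, 9), (12, 32, q, r, 8, 35), (12, 32, x, c, 23, 17), (12, 32, x, c, 34, 40), (12, 32, x, c, 40, 9), (12, 32, x, c, 8, 35), (12, 32, x, m, 23, 17), (12, 32, x, m, 34, 40), (12, 32, x, m, 40, 9), (12, 32, x, m, 8, 35), (12, 32, x, r, 23, 17), (12, 32, x, r, 34, 40), (12, 32, x, r, 40, 9), (12, 32, x, r, 8, 35), (7, 20, d, a, 1, 34), (7, 20, d, a, 4, 2), (7, 20, d, a, 8, 11), (7, 20, d, c, 1, 34), (7, 20, d, c, 4, 2), (7, 20, d, c, 8, 11), (7, 20, r, a, 1, 34), (7, 20, r, a, 4, 2), (7, 20, r, a, 8, 11), (7, 20, r, c, 1, 34), (7, 20, r, c, 4, 2), (7, 20, r, c, 8, 11), (7, 20, s, a, 1, 34), (7, 20, s, a, 4, 2), (7, 20, s, a, 8, 11), (7, 20, s, c, 1, 34), (7, 20, s, c, 4, 2), (7, 20, s, c, 8, 11)}
σ[B != c]: keep tuples satisfying B != c → {(12, 32, c, m, 23, 17), (12, 32, c, m, 34, 40), (12, 32, c, m, 40, 9), (12, 32, c, m, 8, 35), (12, 32, c, r, 23, 17), (12, 32, c, r, 34, 40), (12, 32, c, r, 40, 9), (12, 32, c, r, 8, 35), (12, 32, p, m, 23, 17), (12, 32, p, m, 34, 40), (12, 32, p, m, 40, 9), (12, 32, p, m, 8, 35), (12, 32, p, r, 23, 17), (12, 32, p, r, 34, 40), (12, 32, p, r, 40, 9), (12, 32, p, r, 8, 35), (12, 32, q, m, 23, 17), (12, 32, q, m, 34, 40), (12, 32, q, m, 40, 9), (12, 32, q, m, 8, 35), (12, 32, q, r, 23, 17), (12, 32, q, r, 34, 40), (12, 32, q, r, 40, 9), (12, 32, q, r, 8, 35), (12, 32, x, m, 23, 17), (12, 32, x, m, 34, 40), (12, 32, x, m, 40, 9), (12, 32, x, m, 8, 35), (12, 32, x, r, 23, 17), (12, 32, x, r, 34, 40), (12, 32, x, r, 40, 9), (12, 32, x, r, 8, 35), (7, 20, d, a, 1, 34), (7, 20, d, a, 4, 2), (7, 20, d, a, 8, 11), (7, 20, r, a, 1, 34), (7, 20, r, a, 4, 2), (7, 20, r, a, 8, 11), (7, 20, s, a, 1, 34), (7, 20, s, a, 4, 2), (7, 20, s, a, 8, 11)}
π[E, G, F]: project onto (E, G, F) (34 duplicate(s) eliminated) → {(1, 20, 34), (23, 32, 17), (34, 32, 40), (4, 20, 2), (40, 32, 9), (8, 20, 11), (8, 32, 35)}

{(1, 20, 34), (23, 32, 17), (34, 32, 40), (4, 20, 2), (40, 32, 9), (8, 20, 11), (8, 32, 35)}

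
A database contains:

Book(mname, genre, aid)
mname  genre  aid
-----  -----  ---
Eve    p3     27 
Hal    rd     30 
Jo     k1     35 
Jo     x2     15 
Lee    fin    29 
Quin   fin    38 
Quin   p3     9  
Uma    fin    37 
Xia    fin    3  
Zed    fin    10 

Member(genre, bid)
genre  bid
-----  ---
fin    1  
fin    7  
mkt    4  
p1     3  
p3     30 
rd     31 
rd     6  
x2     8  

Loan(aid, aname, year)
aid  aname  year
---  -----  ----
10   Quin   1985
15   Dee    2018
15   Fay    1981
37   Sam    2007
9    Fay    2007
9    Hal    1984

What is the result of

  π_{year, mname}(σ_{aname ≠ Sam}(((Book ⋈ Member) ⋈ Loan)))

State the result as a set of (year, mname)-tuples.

{(1981, Jo), (1984, Quin), (1985, Zed), (2007, Quin), (2018, Jo)}

Book ⋈ Member (natural join on genre): {(Eve, p3, 27, 30), (Hal, rd, 30, 31), (Hal, rd, 30, 6), (Jo, x2, 15, 8), (Lee, fin, 29, 1), (Lee, fin, 29, 7), (Quin, fin, 38, 1), (Quin, fin, 38, 7), (Quin, p3, 9, 30), (Uma, fin, 37, 1), (Uma, fin, 37, 7), (Xia, fin, 3, 1), (Xia, fin, 3, 7), (Zed, fin, 10, 1), (Zed, fin, 10, 7)}
(Book ⋈ Member) ⋈ Loan (natural join on aid): {(Jo, x2, 15, 8, Dee, 2018), (Jo, x2, 15, 8, Fay, 1981), (Quin, p3, 9, 30, Fay, 2007), (Quin, p3, 9, 30, Hal, 1984), (Uma, fin, 37, 1, Sam, 2007), (Uma, fin, 37, 7, Sam, 2007), (Zed, fin, 10, 1, Quin, 1985), (Zed, fin, 10, 7, Quin, 1985)}
Apply σ_{aname ≠ Sam}; surviving tuples: {(Jo, x2, 15, 8, Dee, 2018), (Jo, x2, 15, 8, Fay, 1981), (Quin, p3, 9, 30, Fay, 2007), (Quin, p3, 9, 30, Hal, 1984), (Zed, fin, 10, 1, Quin, 1985), (Zed, fin, 10, 7, Quin, 1985)}
π_{year, mname} gives {(1981, Jo), (1984, Quin), (1985, Zed), (2007, Quin), (2018, Jo)} (1 duplicate(s) eliminated).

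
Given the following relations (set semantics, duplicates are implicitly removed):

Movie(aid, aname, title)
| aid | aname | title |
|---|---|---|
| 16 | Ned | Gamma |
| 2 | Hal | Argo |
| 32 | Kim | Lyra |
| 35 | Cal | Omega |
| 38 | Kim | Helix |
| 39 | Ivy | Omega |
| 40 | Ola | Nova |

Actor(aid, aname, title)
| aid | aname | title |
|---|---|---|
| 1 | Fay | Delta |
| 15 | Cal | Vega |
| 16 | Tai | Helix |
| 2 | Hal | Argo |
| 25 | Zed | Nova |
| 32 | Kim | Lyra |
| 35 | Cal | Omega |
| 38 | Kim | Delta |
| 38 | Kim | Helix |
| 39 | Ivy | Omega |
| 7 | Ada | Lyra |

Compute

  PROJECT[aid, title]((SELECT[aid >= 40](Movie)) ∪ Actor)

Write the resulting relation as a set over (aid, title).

Selection aid >= 40: {(40, Ola, Nova)}
Set union of the two operands is {(1, Fay, Delta), (15, Cal, Vega), (16, Tai, Helix), (2, Hal, Argo), (25, Zed, Nova), (32, Kim, Lyra), (35, Cal, Omega), (38, Kim, Delta), (38, Kim, Helix), (39, Ivy, Omega), (40, Ola, Nova), (7, Ada, Lyra)}.
π[aid, title]: project onto (aid, title) → {(1, Delta), (15, Vega), (16, Helix), (2, Argo), (25, Nova), (32, Lyra), (35, Omega), (38, Delta), (38, Helix), (39, Omega), (40, Nova), (7, Lyra)}

{(1, Delta), (15, Vega), (16, Helix), (2, Argo), (25, Nova), (32, Lyra), (35, Omega), (38, Delta), (38, Helix), (39, Omega), (40, Nova), (7, Lyra)}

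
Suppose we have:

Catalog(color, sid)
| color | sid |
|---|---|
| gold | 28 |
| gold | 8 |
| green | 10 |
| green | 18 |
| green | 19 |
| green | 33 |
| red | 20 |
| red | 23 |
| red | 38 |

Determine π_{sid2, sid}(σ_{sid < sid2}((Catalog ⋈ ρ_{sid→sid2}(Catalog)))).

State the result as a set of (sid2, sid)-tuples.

{(18, 10), (19, 10), (19, 18), (23, 20), (28, 8), (33, 10), (33, 18), (33, 19), (38, 20), (38, 23)}

ρ[sid→sid2]: schema becomes (color, sid2); tuples unchanged.
Catalog ⋈ ρ_{sid→sid2}(Catalog) (natural join on color): {(gold, 28, 28), (gold, 28, 8), (gold, 8, 28), (gold, 8, 8), (green, 10, 10), (green, 10, 18), (green, 10, 19), (green, 10, 33), (green, 18, 10), (green, 18, 18), (green, 18, 19), (green, 18, 33), (green, 19, 10), (green, 19, 18), (green, 19, 19), (green, 19, 33), (green, 33, 10), (green, 33, 18), (green, 33, 19), (green, 33, 33), (red, 20, 20), (red, 20, 23), (red, 20, 38), (red, 23, 20), (red, 23, 23), (red, 23, 38), (red, 38, 20), (red, 38, 23), (red, 38, 38)}
Apply σ_{sid < sid2}; surviving tuples: {(gold, 8, 28), (green, 10, 18), (green, 10, 19), (green, 10, 33), (green, 18, 19), (green, 18, 33), (green, 19, 33), (red, 20, 23), (red, 20, 38), (red, 23, 38)}
π[sid2, sid]: project onto (sid2, sid) → {(18, 10), (19, 10), (19, 18), (23, 20), (28, 8), (33, 10), (33, 18), (33, 19), (38, 20), (38, 23)}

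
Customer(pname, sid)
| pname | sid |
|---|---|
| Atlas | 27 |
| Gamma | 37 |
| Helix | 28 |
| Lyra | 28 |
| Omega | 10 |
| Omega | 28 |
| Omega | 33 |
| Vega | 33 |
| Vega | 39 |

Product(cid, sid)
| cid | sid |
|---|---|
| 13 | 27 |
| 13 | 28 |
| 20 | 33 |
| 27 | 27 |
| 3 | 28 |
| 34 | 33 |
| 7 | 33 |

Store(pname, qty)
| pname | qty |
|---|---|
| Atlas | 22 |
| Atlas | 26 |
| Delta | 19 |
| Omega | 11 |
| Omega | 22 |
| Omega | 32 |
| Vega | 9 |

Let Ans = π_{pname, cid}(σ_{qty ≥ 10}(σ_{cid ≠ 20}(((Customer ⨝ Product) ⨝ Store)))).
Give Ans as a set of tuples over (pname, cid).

Customer ⋈ Product (natural join on sid): {(Atlas, 27, 13), (Atlas, 27, 27), (Helix, 28, 13), (Helix, 28, 3), (Lyra, 28, 13), (Lyra, 28, 3), (Omega, 28, 13), (Omega, 28, 3), (Omega, 33, 20), (Omega, 33, 34), (Omega, 33, 7), (Vega, 33, 20), (Vega, 33, 34), (Vega, 33, 7)}
(Customer ⨝ Product) ⋈ Store (natural join on pname): {(Atlas, 27, 13, 22), (Atlas, 27, 13, 26), (Atlas, 27, 27, 22), (Atlas, 27, 27, 26), (Omega, 28, 13, 11), (Omega, 28, 13, 22), (Omega, 28, 13, 32), (Omega, 28, 3, 11), (Omega, 28, 3, 22), (Omega, 28, 3, 32), (Omega, 33, 20, 11), (Omega, 33, 20, 22), (Omega, 33, 20, 32), (Omega, 33, 34, 11), (Omega, 33, 34, 22), (Omega, 33, 34, 32), (Omega, 33, 7, 11), (Omega, 33, 7, 22), (Omega, 33, 7, 32), (Vega, 33, 20, 9), (Vega, 33, 34, 9), (Vega, 33, 7, 9)}
Apply σ_{cid ≠ 20}; surviving tuples: {(Atlas, 27, 13, 22), (Atlas, 27, 13, 26), (Atlas, 27, 27, 22), (Atlas, 27, 27, 26), (Omega, 28, 13, 11), (Omega, 28, 13, 22), (Omega, 28, 13, 32), (Omega, 28, 3, 11), (Omega, 28, 3, 22), (Omega, 28, 3, 32), (Omega, 33, 34, 11), (Omega, 33, 34, 22), (Omega, 33, 34, 32), (Omega, 33, 7, 11), (Omega, 33, 7, 22), (Omega, 33, 7, 32), (Vega, 33, 34, 9), (Vega, 33, 7, 9)}
Apply σ_{qty ≥ 10}; surviving tuples: {(Atlas, 27, 13, 22), (Atlas, 27, 13, 26), (Atlas, 27, 27, 22), (Atlas, 27, 27, 26), (Omega, 28, 13, 11), (Omega, 28, 13, 22), (Omega, 28, 13, 32), (Omega, 28, 3, 11), (Omega, 28, 3, 22), (Omega, 28, 3, 32), (Omega, 33, 34, 11), (Omega, 33, 34, 22), (Omega, 33, 34, 32), (Omega, 33, 7, 11), (Omega, 33, 7, 22), (Omega, 33, 7, 32)}
Keep only column(s) pname, cid (10 duplicate(s) eliminated): {(Atlas, 13), (Atlas, 27), (Omega, 13), (Omega, 3), (Omega, 34), (Omega, 7)}

{(Atlas, 13), (Atlas, 27), (Omega, 13), (Omega, 3), (Omega, 34), (Omega, 7)}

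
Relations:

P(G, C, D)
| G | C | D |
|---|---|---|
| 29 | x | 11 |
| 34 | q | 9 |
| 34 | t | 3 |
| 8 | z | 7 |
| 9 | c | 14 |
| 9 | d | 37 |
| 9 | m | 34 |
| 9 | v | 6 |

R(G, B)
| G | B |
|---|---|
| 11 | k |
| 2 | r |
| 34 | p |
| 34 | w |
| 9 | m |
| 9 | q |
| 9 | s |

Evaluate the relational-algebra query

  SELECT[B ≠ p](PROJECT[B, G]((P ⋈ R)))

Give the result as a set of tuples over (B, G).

{(m, 9), (q, 9), (s, 9), (w, 34)}

P ⋈ R (natural join on G): {(34, q, 9, p), (34, q, 9, w), (34, t, 3, p), (34, t, 3, w), (9, c, 14, m), (9, c, 14, q), (9, c, 14, s), (9, d, 37, m), (9, d, 37, q), (9, d, 37, s), (9, m, 34, m), (9, m, 34, q), (9, m, 34, s), (9, v, 6, m), (9, v, 6, q), (9, v, 6, s)}
Projecting to B, G (11 duplicate(s) eliminated): {(m, 9), (p, 34), (q, 9), (s, 9), (w, 34)}
Filtering on B ≠ p leaves {(m, 9), (q, 9), (s, 9), (w, 34)}.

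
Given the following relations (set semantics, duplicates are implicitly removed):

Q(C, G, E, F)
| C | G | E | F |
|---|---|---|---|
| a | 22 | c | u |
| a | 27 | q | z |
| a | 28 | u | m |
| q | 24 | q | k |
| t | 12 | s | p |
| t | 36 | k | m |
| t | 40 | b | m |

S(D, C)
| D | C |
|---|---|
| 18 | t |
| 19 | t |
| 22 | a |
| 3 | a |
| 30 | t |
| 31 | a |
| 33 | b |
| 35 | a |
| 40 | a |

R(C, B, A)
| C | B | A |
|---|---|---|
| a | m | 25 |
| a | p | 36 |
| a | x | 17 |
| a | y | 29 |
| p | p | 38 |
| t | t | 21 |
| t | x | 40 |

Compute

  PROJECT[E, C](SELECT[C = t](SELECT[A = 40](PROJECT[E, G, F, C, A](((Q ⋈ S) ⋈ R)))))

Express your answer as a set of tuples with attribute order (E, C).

{(b, t), (k, t), (s, t)}

Q ⋈ S (natural join on C): {(a, 22, c, u, 22), (a, 22, c, u, 3), (a, 22, c, u, 31), (a, 22, c, u, 35), (a, 22, c, u, 40), (a, 27, q, z, 22), (a, 27, q, z, 3), (a, 27, q, z, 31), (a, 27, q, z, 35), (a, 27, q, z, 40), (a, 28, u, m, 22), (a, 28, u, m, 3), (a, 28, u, m, 31), (a, 28, u, m, 35), (a, 28, u, m, 40), (t, 12, s, p, 18), (t, 12, s, p, 19), (t, 12, s, p, 30), (t, 36, k, m, 18), (t, 36, k, m, 19), (t, 36, k, m, 30), (t, 40, b, m, 18), (t, 40, b, m, 19), (t, 40, b, m, 30)}
(Q ⋈ S) ⋈ R (natural join on C): {(a, 22, c, u, 22, m, 25), (a, 22, c, u, 22, p, 36), (a, 22, c, u, 22, x, 17), (a, 22, c, u, 22, y, 29), (a, 22, c, u, 3, m, 25), (a, 22, c, u, 3, p, 36), (a, 22, c, u, 3, x, 17), (a, 22, c, u, 3, y, 29), (a, 22, c, u, 31, m, 25), (a, 22, c, u, 31, p, 36), (a, 22, c, u, 31, x, 17), (a, 22, c, u, 31, y, 29), (a, 22, c, u, 35, m, 25), (a, 22, c, u, 35, p, 36), (a, 22, c, u, 35, x, 17), (a, 22, c, u, 35, y, 29), (a, 22, c, u, 40, m, 25), (a, 22, c, u, 40, p, 36), (a, 22, c, u, 40, x, 17), (a, 22, c, u, 40, y, 29), (a, 27, q, z, 22, m, 25), (a, 27, q, z, 22, p, 36), (a, 27, q, z, 22, x, 17), (a, 27, q, z, 22, y, 29), (a, 27, q, z, 3, m, 25), (a, 27, q, z, 3, p, 36), (a, 27, q, z, 3, x, 17), (a, 27, q, z, 3, y, 29), (a, 27, q, z, 31, m, 25), (a, 27, q, z, 31, p, 36), (a, 27, q, z, 31, x, 17), (a, 27, q, z, 31, y, 29), (a, 27, q, z, 35, m, 25), (a, 27, q, z, 35, p, 36), (a, 27, q, z, 35, x, 17), (a, 27, q, z, 35, y, 29), (a, 27, q, z, 40, m, 25), (a, 27, q, z, 40, p, 36), (a, 27, q, z, 40, x, 17), (a, 27, q, z, 40, y, 29), (a, 28, u, m, 22, m, 25), (a, 28, u, m, 22, p, 36), (a, 28, u, m, 22, x, 17), (a, 28, u, m, 22, y, 29), (a, 28, u, m, 3, m, 25), (a, 28, u, m, 3, p, 36), (a, 28, u, m, 3, x, 17), (a, 28, u, m, 3, y, 29), (a, 28, u, m, 31, m, 25), (a, 28, u, m, 31, p, 36), (a, 28, u, m, 31, x, 17), (a, 28, u, m, 31, y, 29), (a, 28, u, m, 35, m, 25), (a, 28, u, m, 35, p, 36), (a, 28, u, m, 35, x, 17), (a, 28, u, m, 35, y, 29), (a, 28, u, m, 40, m, 25), (a, 28, u, m, 40, p, 36), (a, 28, u, m, 40, x, 17), (a, 28, u, m, 40, y, 29), (t, 12, s, p, 18, t, 21), (t, 12, s, p, 18, x, 40), (t, 12, s, p, 19, t, 21), (t, 12, s, p, 19, x, 40), (t, 12, s, p, 30, t, 21), (t, 12, s, p, 30, x, 40), (t, 36, k, m, 18, t, 21), (t, 36, k, m, 18, x, 40), (t, 36, k, m, 19, t, 21), (t, 36, k, m, 19, x, 40), (t, 36, k, m, 30, t, 21), (t, 36, k, m, 30, x, 40), (t, 40, b, m, 18, t, 21), (t, 40, b, m, 18, x, 40), (t, 40, b, m, 19, t, 21), (t, 40, b, m, 19, x, 40), (t, 40, b, m, 30, t, 21), (t, 40, b, m, 30, x, 40)}
Keep only column(s) E, G, F, C, A (60 duplicate(s) eliminated): {(b, 40, m, t, 21), (b, 40, m, t, 40), (c, 22, u, a, 17), (c, 22, u, a, 25), (c, 22, u, a, 29), (c, 22, u, a, 36), (k, 36, m, t, 21), (k, 36, m, t, 40), (q, 27, z, a, 17), (q, 27, z, a, 25), (q, 27, z, a, 29), (q, 27, z, a, 36), (s, 12, p, t, 21), (s, 12, p, t, 40), (u, 28, m, a, 17), (u, 28, m, a, 25), (u, 28, m, a, 29), (u, 28, m, a, 36)}
σ[A = 40]: keep tuples satisfying A = 40 → {(b, 40, m, t, 40), (k, 36, m, t, 40), (s, 12, p, t, 40)}
σ[C = t]: keep tuples satisfying C = t → {(b, 40, m, t, 40), (k, 36, m, t, 40), (s, 12, p, t, 40)}
Keep only column(s) E, C: {(b, t), (k, t), (s, t)}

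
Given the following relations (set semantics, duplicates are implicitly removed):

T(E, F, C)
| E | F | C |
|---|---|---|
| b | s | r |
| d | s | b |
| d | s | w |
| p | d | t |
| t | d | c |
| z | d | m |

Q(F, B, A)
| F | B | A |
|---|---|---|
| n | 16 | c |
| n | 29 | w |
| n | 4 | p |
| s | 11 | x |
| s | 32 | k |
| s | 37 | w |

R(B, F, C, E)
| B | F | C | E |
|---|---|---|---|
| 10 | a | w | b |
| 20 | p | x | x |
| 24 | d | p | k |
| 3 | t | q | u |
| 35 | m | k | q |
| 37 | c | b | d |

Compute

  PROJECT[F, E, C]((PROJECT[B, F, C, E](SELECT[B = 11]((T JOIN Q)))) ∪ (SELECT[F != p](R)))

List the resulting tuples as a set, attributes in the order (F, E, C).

{(a, b, w), (c, d, b), (d, k, p), (m, q, k), (s, b, r), (s, d, b), (s, d, w), (t, u, q)}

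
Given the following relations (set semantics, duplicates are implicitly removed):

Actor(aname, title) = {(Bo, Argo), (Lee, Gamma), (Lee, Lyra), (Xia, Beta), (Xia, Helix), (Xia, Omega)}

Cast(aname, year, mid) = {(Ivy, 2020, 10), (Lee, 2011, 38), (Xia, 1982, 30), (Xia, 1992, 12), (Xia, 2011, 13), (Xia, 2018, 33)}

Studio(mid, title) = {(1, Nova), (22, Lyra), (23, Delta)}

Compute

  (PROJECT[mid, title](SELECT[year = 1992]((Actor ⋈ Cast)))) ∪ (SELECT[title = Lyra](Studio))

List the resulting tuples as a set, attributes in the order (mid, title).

Actor ⋈ Cast (natural join on aname): {(Lee, Gamma, 2011, 38), (Lee, Lyra, 2011, 38), (Xia, Beta, 1982, 30), (Xia, Beta, 1992, 12), (Xia, Beta, 2011, 13), (Xia, Beta, 2018, 33), (Xia, Helix, 1982, 30), (Xia, Helix, 1992, 12), (Xia, Helix, 2011, 13), (Xia, Helix, 2018, 33), (Xia, Omega, 1982, 30), (Xia, Omega, 1992, 12), (Xia, Omega, 2011, 13), (Xia, Omega, 2018, 33)}
Selection year = 1992: {(Xia, Beta, 1992, 12), (Xia, Helix, 1992, 12), (Xia, Omega, 1992, 12)}
π_{mid, title} gives {(12, Beta), (12, Helix), (12, Omega)}.
Selection title = Lyra: {(22, Lyra)}
Set union of the two operands is {(12, Beta), (12, Helix), (12, Omega), (22, Lyra)}.

{(12, Beta), (12, Helix), (12, Omega), (22, Lyra)}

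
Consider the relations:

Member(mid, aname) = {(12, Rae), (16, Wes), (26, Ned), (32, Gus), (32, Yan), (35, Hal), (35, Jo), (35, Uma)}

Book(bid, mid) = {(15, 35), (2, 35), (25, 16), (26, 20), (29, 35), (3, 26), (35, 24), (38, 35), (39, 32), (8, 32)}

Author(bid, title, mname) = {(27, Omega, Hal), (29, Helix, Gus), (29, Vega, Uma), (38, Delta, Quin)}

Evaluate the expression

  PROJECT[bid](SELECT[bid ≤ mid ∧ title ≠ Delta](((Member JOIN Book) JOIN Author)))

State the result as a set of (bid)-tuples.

{29}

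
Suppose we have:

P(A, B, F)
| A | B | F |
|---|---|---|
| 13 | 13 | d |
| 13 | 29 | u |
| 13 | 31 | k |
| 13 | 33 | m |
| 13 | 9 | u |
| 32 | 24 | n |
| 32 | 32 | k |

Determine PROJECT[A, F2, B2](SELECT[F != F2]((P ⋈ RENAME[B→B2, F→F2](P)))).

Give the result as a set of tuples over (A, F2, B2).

ρ[B→B2, F→F2]: schema becomes (A, B2, F2); tuples unchanged.
Natural join on A: {(13, 13, d, 13, d), (13, 13, d, 29, u), (13, 13, d, 31, k), (13, 13, d, 33, m), (13, 13, d, 9, u), (13, 29, u, 13, d), (13, 29, u, 29, u), (13, 29, u, 31, k), (13, 29, u, 33, m), (13, 29, u, 9, u), (13, 31, k, 13, d), (13, 31, k, 29, u), (13, 31, k, 31, k), (13, 31, k, 33, m), (13, 31, k, 9, u), (13, 33, m, 13, d), (13, 33, m, 29, u), (13, 33, m, 31, k), (13, 33, m, 33, m), (13, 33, m, 9, u), (13, 9, u, 13, d), (13, 9, u, 29, u), (13, 9, u, 31, k), (13, 9, u, 33, m), (13, 9, u, 9, u), (32, 24, n, 24, n), (32, 24, n, 32, k), (32, 32, k, 24, n), (32, 32, k, 32, k)}
Filtering on F != F2 leaves {(13, 13, d, 29, u), (13, 13, d, 31, k), (13, 13, d, 33, m), (13, 13, d, 9, u), (13, 29, u, 13, d), (13, 29, u, 31, k), (13, 29, u, 33, m), (13, 31, k, 13, d), (13, 31, k, 29, u), (13, 31, k, 33, m), (13, 31, k, 9, u), (13, 33, m, 13, d), (13, 33, m, 29, u), (13, 33, m, 31, k), (13, 33, m, 9, u), (13, 9, u, 13, d), (13, 9, u, 31, k), (13, 9, u, 33, m), (32, 24, n, 32, k), (32, 32, k, 24, n)}.
π[A, F2, B2]: project onto (A, F2, B2) (13 duplicate(s) eliminated) → {(13, d, 13), (13, k, 31), (13, m, 33), (13, u, 29), (13, u, 9), (32, k, 32), (32, n, 24)}

{(13, d, 13), (13, k, 31), (13, m, 33), (13, u, 29), (13, u, 9), (32, k, 32), (32, n, 24)}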